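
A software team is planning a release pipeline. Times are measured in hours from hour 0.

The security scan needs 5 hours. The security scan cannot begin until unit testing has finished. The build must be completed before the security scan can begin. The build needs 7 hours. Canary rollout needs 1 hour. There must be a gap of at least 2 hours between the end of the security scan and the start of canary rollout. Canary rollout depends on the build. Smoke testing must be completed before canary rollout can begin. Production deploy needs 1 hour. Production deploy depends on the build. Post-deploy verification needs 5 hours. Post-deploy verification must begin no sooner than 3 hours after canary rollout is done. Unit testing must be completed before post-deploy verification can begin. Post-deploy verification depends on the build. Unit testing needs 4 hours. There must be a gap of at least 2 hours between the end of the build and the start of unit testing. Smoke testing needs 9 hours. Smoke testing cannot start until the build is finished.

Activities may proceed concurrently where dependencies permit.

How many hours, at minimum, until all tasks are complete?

The build has no prerequisites, so it starts at hour 0 and finishes at hour 7.
Production deploy cannot begin until the build (finishes hour 7). It runs from hour 7 to 7 + 1 = hour 8.
Smoke testing cannot begin until the build (finishes hour 7). It runs from hour 7 to 7 + 9 = hour 16.
Unit testing cannot begin until the build (finishes hour 7, plus 2-hour gap → hour 9). It runs from hour 9 to 9 + 4 = hour 13.
The security scan needs all of unit testing (finishes hour 13); the build (finishes hour 7). That puts its earliest start at hour 13; it finishes at 13 + 5 = hour 18.
Canary rollout cannot start until the security scan (finishes hour 18, plus 2-hour gap → hour 20); the build (finishes hour 7); smoke testing (finishes hour 16). The controlling bound is hour 20, so canary rollout finishes at 20 + 1 = hour 21.
Post-deploy verification cannot start until canary rollout (finishes hour 21, plus 3-hour gap → hour 24); unit testing (finishes hour 13); the build (finishes hour 7). The controlling bound is hour 24, so post-deploy verification finishes at 24 + 5 = hour 29.
All tasks are finished once the last one completes. Finish times: The build at 7, Unit testing at 13, The security scan at 18, Smoke testing at 16, Canary rollout at 21, Production deploy at 8, Post-deploy verification at 29. The latest is hour 29.

29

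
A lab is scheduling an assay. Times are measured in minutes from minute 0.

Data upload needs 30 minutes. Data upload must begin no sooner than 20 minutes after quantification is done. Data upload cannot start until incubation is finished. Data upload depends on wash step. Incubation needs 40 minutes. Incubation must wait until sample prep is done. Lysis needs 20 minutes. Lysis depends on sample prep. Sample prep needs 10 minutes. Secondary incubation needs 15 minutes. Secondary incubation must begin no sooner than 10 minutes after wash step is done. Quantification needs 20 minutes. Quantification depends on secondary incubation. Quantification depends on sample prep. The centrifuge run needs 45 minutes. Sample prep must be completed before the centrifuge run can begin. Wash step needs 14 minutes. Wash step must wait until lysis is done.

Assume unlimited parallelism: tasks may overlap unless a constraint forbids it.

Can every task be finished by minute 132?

Sample prep can start immediately at minute 0; it finishes at minute 10.
After sample prep (finishes minute 10), the centrifuge run can start at minute 10 and finishes at minute 55.
Incubation cannot begin until sample prep (finishes minute 10). It runs from minute 10 to 10 + 40 = minute 50.
Lysis waits on sample prep (finishes minute 10), so it starts at minute 10 and finishes at 10 + 20 = minute 30.
Wash step waits on lysis (finishes minute 30), so it starts at minute 30 and finishes at 30 + 14 = minute 44.
Secondary incubation waits on wash step (finishes minute 44, plus 10-minute gap → minute 54), so it starts at minute 54 and finishes at 54 + 15 = minute 69.
Quantification needs all of secondary incubation (finishes minute 69); sample prep (finishes minute 10). That puts its earliest start at minute 69; it finishes at 69 + 20 = minute 89.
Data upload has to wait for quantification (finishes minute 89, plus 20-minute gap → minute 109); incubation (finishes minute 50); wash step (finishes minute 44). The latest of these is minute 109, so data upload runs minute 109 to 109 + 30 = minute 139.
The earliest everything can be done is minute 139, which is after the deadline of 132, so it is not possible.

No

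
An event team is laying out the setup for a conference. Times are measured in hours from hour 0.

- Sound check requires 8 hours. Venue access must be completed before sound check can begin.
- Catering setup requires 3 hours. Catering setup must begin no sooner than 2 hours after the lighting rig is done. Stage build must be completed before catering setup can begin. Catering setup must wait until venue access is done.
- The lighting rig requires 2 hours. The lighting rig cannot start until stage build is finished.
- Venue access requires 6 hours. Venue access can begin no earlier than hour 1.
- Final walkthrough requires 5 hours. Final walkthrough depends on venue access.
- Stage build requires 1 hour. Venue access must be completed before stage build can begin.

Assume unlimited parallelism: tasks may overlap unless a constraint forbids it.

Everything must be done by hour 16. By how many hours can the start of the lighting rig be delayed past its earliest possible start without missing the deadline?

Venue access cannot begin until its own release at hour 1. It runs from hour 1 to 1 + 6 = hour 7.
Stage build waits on venue access (finishes hour 7), so it starts at hour 7 and finishes at 7 + 1 = hour 8.
The lighting rig cannot begin until stage build (finishes hour 8). It runs from hour 8 to 8 + 2 = hour 10.

Working backward from the deadline:
To finish by hour 16, catering setup (duration 3) must start no later than hour 13.
The lighting rig has to be done before catering setup (must start by hour 13, minus 2-hour gap → hour 11). That means finishing by hour 11, i.e. starting by 11 − 2 = hour 9.
So the lighting rig can start as early as hour 8 and as late as hour 9, giving 9 − 8 = 1 hour of slack.

1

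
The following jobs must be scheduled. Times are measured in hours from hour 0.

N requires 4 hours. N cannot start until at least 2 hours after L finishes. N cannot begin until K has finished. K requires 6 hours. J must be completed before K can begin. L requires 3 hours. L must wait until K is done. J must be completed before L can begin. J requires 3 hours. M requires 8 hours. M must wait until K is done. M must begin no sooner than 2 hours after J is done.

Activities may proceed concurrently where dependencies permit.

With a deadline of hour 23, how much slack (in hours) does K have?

5

J has no prerequisites, so it starts at hour 0 and finishes at hour 3.
K cannot begin until J (finishes hour 3). It runs from hour 3 to 3 + 6 = hour 9.

Working backward from the deadline:
N must finish by hour 23; it takes 4 hours, so it must start by 23 − 4 = hour 19.
Since N (must start by hour 19, minus 2-hour gap → hour 17) depends on it, L must finish by hour 17. Backing off its 3-hour duration gives a latest start of hour 14.
M has no dependents, so it just needs to finish by hour 23. Starting by 23 − 8 = hour 15 achieves that.
K feeds L (must start by hour 14); M (must start by hour 15); N (must start by hour 19). Taking the minimum, K must finish by hour 14 and start by 14 − 6 = hour 8.
So K can start as early as hour 3 and as late as hour 8, giving 8 − 3 = 5 hours of slack.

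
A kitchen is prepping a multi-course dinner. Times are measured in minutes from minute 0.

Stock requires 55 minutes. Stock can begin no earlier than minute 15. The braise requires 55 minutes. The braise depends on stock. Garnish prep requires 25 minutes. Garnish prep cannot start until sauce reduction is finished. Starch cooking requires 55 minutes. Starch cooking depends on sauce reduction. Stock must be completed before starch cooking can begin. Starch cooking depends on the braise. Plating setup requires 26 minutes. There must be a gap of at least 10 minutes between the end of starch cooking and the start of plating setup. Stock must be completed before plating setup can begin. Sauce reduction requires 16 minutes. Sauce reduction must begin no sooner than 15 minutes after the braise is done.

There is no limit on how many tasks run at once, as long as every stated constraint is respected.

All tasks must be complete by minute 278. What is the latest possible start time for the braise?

101

To finish by minute 278, plating setup (duration 26) must start no later than minute 252.
Since plating setup (must start by minute 252, minus 10-minute gap → minute 242) depends on it, starch cooking must finish by minute 242. Backing off its 55-minute duration gives a latest start of minute 187.
To finish by minute 278, garnish prep (duration 25) must start no later than minute 253.
For sauce reduction: starch cooking (must start by minute 187); garnish prep (must start by minute 253). The most restrictive is minute 187; with a 16-minute duration, sauce reduction must start by minute 171.
For the braise: sauce reduction (must start by minute 171, minus 15-minute gap → minute 156); starch cooking (must start by minute 187). The most restrictive is minute 156; with a 55-minute duration, the braise must start by minute 101.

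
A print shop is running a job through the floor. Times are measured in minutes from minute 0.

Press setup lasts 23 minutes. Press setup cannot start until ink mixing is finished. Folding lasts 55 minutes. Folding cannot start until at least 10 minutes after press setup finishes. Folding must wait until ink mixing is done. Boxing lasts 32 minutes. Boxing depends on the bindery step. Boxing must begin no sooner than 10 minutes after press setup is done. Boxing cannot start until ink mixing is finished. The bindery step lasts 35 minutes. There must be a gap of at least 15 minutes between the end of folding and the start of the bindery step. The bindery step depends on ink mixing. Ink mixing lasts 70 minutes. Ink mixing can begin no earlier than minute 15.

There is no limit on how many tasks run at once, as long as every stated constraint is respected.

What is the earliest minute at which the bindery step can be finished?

223

Ink mixing waits on its own release at minute 15, so it starts at minute 15 and finishes at 15 + 70 = minute 85.
Press setup waits on ink mixing (finishes minute 85), so it starts at minute 85 and finishes at 85 + 23 = minute 108.
Folding has to wait for press setup (finishes minute 108, plus 10-minute gap → minute 118); ink mixing (finishes minute 85). The latest of these is minute 118, so folding runs minute 118 to 118 + 55 = minute 173.
For the bindery step: folding (finishes minute 173, plus 15-minute gap → minute 188); ink mixing (finishes minute 85). Taking the maximum gives a start of minute 188, and it finishes at 188 + 35 = minute 223.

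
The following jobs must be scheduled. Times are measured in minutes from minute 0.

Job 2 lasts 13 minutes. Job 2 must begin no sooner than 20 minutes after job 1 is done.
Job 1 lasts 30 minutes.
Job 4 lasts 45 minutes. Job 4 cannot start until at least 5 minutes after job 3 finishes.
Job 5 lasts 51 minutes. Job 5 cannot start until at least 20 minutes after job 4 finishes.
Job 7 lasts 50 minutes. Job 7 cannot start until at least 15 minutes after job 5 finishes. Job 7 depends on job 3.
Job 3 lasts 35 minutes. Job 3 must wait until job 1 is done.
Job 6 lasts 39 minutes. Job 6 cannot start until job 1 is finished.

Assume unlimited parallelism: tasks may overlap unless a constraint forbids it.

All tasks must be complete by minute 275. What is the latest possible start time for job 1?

24

To finish by minute 275, job 2 (duration 13) must start no later than minute 262.
To finish by minute 275, job 7 (duration 50) must start no later than minute 225.
Job 5 has to be done before job 7 (must start by minute 225, minus 15-minute gap → minute 210). That means finishing by minute 210, i.e. starting by 210 − 51 = minute 159.
Job 4 must finish before job 5 (must start by minute 159, minus 20-minute gap → minute 139). With a 45-minute duration, job 4 must start by 139 − 45 = minute 94.
For job 3: job 4 (must start by minute 94, minus 5-minute gap → minute 89); job 7 (must start by minute 225). The most restrictive is minute 89; with a 35-minute duration, job 3 must start by minute 54.
Nothing follows job 6; the deadline of minute 275 is its only limit. It must start by 275 − 39 = minute 236.
For job 1: job 2 (must start by minute 262, minus 20-minute gap → minute 242); job 3 (must start by minute 54); job 6 (must start by minute 236). The most restrictive is minute 54; with a 30-minute duration, job 1 must start by minute 24.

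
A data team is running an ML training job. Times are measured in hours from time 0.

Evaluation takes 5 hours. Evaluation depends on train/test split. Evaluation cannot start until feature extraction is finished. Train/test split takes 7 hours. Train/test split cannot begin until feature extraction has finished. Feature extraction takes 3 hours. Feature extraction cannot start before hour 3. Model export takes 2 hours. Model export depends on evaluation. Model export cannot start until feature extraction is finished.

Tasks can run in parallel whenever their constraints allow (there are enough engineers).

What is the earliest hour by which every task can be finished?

After its own release at hour 3, feature extraction can start at hour 3 and finishes at hour 6.
After feature extraction (finishes hour 6), train/test split can start at hour 6 and finishes at hour 13.
For evaluation: train/test split (finishes hour 13); feature extraction (finishes hour 6). Taking the maximum gives a start of hour 13, and it finishes at 13 + 5 = hour 18.
For model export: evaluation (finishes hour 18); feature extraction (finishes hour 6). Taking the maximum gives a start of hour 18, and it finishes at 18 + 2 = hour 20.
All tasks are finished once the last one completes. Finish times: Feature extraction at 6, Train/test split at 13, Evaluation at 18, Model export at 20. The latest is hour 20.

20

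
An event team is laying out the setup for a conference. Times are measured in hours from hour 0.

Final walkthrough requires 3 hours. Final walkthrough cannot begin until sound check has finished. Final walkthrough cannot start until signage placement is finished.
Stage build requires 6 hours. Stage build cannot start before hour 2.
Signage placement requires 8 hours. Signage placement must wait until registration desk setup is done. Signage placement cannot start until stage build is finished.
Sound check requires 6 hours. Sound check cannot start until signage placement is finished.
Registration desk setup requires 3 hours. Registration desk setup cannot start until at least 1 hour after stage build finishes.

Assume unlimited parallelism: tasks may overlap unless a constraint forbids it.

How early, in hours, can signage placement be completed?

20

After its own release at hour 2, stage build can start at hour 2 and finishes at hour 8.
Registration desk setup cannot begin until stage build (finishes hour 8, plus 1-hour gap → hour 9). It runs from hour 9 to 9 + 3 = hour 12.
For signage placement: registration desk setup (finishes hour 12); stage build (finishes hour 8). Taking the maximum gives a start of hour 12, and it finishes at 12 + 8 = hour 20.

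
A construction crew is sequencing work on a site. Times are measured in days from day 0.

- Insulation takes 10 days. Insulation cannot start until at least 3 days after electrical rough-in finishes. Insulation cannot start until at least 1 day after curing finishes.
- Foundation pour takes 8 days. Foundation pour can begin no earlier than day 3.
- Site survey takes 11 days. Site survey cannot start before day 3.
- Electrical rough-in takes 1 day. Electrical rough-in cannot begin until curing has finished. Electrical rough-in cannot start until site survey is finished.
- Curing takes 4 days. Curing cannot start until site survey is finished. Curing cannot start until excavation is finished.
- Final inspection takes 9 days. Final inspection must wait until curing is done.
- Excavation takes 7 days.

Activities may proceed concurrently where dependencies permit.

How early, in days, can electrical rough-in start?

Nothing blocks excavation, so it runs from day 0 to day 7.
Site survey waits on its own release at day 3, so it starts at day 3 and finishes at 3 + 11 = day 14.
For curing: site survey (finishes day 14); excavation (finishes day 7). Taking the maximum gives a start of day 14, and it finishes at 14 + 4 = day 18.
Electrical rough-in waits on curing (finishes day 18); site survey (finishes day 14). The latest of these is day 18, which is the earliest electrical rough-in can start.

18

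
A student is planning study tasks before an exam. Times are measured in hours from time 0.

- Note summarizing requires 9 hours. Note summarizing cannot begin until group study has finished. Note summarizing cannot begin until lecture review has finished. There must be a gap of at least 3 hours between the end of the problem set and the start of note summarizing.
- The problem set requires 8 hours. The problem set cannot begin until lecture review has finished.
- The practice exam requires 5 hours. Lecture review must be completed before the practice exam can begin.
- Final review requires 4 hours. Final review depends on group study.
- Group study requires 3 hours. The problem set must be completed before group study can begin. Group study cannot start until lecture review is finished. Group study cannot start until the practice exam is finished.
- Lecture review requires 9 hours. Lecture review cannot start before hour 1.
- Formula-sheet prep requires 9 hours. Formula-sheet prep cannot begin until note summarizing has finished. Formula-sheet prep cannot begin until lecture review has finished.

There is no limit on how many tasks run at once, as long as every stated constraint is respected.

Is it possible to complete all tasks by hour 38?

No

Lecture review waits on its own release at hour 1, so it starts at hour 1 and finishes at 1 + 9 = hour 10.
After lecture review (finishes hour 10), the practice exam can start at hour 10 and finishes at hour 15.
The problem set cannot begin until lecture review (finishes hour 10). It runs from hour 10 to 10 + 8 = hour 18.
Group study cannot start until the problem set (finishes hour 18); lecture review (finishes hour 10); the practice exam (finishes hour 15). The controlling bound is hour 18, so group study finishes at 18 + 3 = hour 21.
Final review waits on group study (finishes hour 21), so it starts at hour 21 and finishes at 21 + 4 = hour 25.
Note summarizing has to wait for group study (finishes hour 21); lecture review (finishes hour 10); the problem set (finishes hour 18, plus 3-hour gap → hour 21). The latest of these is hour 21, so note summarizing runs hour 21 to 21 + 9 = hour 30.
Formula-sheet prep cannot start until note summarizing (finishes hour 30); lecture review (finishes hour 10). The controlling bound is hour 30, so formula-sheet prep finishes at 30 + 9 = hour 39.
The earliest everything can be done is hour 39, which is after the deadline of 38, so it is not possible.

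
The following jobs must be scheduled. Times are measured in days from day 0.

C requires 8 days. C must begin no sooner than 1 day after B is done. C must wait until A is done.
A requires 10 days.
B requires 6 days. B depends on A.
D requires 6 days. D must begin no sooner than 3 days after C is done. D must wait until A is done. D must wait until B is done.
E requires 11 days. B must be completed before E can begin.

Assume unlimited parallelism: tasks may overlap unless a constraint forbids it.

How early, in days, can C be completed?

A has no prerequisites, so it starts at day 0 and finishes at day 10.
B cannot begin until A (finishes day 10). It runs from day 10 to 10 + 6 = day 16.
For C: B (finishes day 16, plus 1-day gap → day 17); A (finishes day 10). Taking the maximum gives a start of day 17, and it finishes at 17 + 8 = day 25.

25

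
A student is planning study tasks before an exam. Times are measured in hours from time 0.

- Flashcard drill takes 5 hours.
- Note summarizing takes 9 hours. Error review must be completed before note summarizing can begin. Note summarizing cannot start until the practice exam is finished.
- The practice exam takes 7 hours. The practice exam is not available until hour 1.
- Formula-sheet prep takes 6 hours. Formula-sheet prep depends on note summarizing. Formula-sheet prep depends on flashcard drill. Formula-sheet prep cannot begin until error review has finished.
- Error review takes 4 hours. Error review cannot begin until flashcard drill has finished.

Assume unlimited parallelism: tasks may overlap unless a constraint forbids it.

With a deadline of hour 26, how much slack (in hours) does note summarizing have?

The practice exam waits on its own release at hour 1, so it starts at hour 1 and finishes at 1 + 7 = hour 8.
Flashcard drill has no prerequisites, so it starts at hour 0 and finishes at hour 5.
After flashcard drill (finishes hour 5), error review can start at hour 5 and finishes at hour 9.
Note summarizing cannot start until error review (finishes hour 9); the practice exam (finishes hour 8). The controlling bound is hour 9, so note summarizing finishes at 9 + 9 = hour 18.

Working backward from the deadline:
Formula-sheet prep has no dependents, so it just needs to finish by hour 26. Starting by 26 − 6 = hour 20 achieves that.
Note summarizing must finish before formula-sheet prep (must start by hour 20). With a 9-hour duration, note summarizing must start by 20 − 9 = hour 11.
So note summarizing can start as early as hour 9 and as late as hour 11, giving 11 − 9 = 2 hours of slack.

2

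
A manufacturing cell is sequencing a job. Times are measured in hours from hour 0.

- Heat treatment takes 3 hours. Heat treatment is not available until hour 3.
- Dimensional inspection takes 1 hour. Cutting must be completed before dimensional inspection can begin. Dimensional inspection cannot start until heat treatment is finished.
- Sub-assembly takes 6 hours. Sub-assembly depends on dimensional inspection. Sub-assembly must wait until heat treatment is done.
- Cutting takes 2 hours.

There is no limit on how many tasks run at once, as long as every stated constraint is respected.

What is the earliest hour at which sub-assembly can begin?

Heat treatment cannot begin until its own release at hour 3. It runs from hour 3 to 3 + 3 = hour 6.
Cutting can start immediately at hour 0; it finishes at hour 2.
Dimensional inspection cannot start until cutting (finishes hour 2); heat treatment (finishes hour 6). The controlling bound is hour 6, so dimensional inspection finishes at 6 + 1 = hour 7.
Sub-assembly waits on dimensional inspection (finishes hour 7); heat treatment (finishes hour 6). The latest of these is hour 7, which is the earliest sub-assembly can start.

7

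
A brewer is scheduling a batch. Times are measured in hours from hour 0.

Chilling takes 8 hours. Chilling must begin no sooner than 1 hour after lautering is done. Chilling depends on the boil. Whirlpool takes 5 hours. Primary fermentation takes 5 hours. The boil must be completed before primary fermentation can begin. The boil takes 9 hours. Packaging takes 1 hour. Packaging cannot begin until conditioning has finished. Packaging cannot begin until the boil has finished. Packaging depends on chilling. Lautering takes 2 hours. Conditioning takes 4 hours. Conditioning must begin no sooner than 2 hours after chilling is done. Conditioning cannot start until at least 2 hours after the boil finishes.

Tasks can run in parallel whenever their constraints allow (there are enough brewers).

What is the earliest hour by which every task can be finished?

Whirlpool has no prerequisites, so it starts at hour 0 and finishes at hour 5.
The boil has no prerequisites, so it starts at hour 0 and finishes at hour 9.
Primary fermentation cannot begin until the boil (finishes hour 9). It runs from hour 9 to 9 + 5 = hour 14.
Lautering can start immediately at hour 0; it finishes at hour 2.
Chilling cannot start until lautering (finishes hour 2, plus 1-hour gap → hour 3); the boil (finishes hour 9). The controlling bound is hour 9, so chilling finishes at 9 + 8 = hour 17.
Conditioning needs all of chilling (finishes hour 17, plus 2-hour gap → hour 19); the boil (finishes hour 9, plus 2-hour gap → hour 11). That puts its earliest start at hour 19; it finishes at 19 + 4 = hour 23.
Packaging cannot start until conditioning (finishes hour 23); the boil (finishes hour 9); chilling (finishes hour 17). The controlling bound is hour 23, so packaging finishes at 23 + 1 = hour 24.
All tasks are finished once the last one completes. Finish times: Lautering at 2, The boil at 9, Whirlpool at 5, Chilling at 17, Primary fermentation at 14, Conditioning at 23, Packaging at 24. The latest is hour 24.

24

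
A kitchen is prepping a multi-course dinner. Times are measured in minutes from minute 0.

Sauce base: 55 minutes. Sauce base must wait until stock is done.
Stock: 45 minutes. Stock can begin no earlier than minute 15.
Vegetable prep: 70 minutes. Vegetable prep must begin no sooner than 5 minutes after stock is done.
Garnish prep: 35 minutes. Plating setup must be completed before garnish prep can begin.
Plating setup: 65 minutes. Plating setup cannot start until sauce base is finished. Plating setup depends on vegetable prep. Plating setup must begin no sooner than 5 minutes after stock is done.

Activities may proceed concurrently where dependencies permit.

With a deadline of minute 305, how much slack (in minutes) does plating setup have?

70

Stock cannot begin until its own release at minute 15. It runs from minute 15 to 15 + 45 = minute 60.
Vegetable prep cannot begin until stock (finishes minute 60, plus 5-minute gap → minute 65). It runs from minute 65 to 65 + 70 = minute 135.
Sauce base waits on stock (finishes minute 60), so it starts at minute 60 and finishes at 60 + 55 = minute 115.
Plating setup cannot start until sauce base (finishes minute 115); vegetable prep (finishes minute 135); stock (finishes minute 60, plus 5-minute gap → minute 65). The controlling bound is minute 135, so plating setup finishes at 135 + 65 = minute 200.

Working backward from the deadline:
Nothing follows garnish prep; the deadline of minute 305 is its only limit. It must start by 305 − 35 = minute 270.
Plating setup must finish before garnish prep (must start by minute 270). With a 65-minute duration, plating setup must start by 270 − 65 = minute 205.
So plating setup can start as early as minute 135 and as late as minute 205, giving 205 − 135 = 70 minutes of slack.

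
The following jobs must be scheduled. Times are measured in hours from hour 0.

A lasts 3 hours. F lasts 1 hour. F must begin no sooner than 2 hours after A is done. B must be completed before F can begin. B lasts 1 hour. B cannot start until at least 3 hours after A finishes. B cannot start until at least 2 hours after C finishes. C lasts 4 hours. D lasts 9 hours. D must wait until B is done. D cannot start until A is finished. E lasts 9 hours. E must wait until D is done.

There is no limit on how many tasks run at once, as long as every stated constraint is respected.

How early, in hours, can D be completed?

16

Nothing blocks C, so it runs from hour 0 to hour 4.
A has no prerequisites, so it starts at hour 0 and finishes at hour 3.
B has to wait for A (finishes hour 3, plus 3-hour gap → hour 6); C (finishes hour 4, plus 2-hour gap → hour 6). The latest of these is hour 6, so B runs hour 6 to 6 + 1 = hour 7.
For D: B (finishes hour 7); A (finishes hour 3). Taking the maximum gives a start of hour 7, and it finishes at 7 + 9 = hour 16.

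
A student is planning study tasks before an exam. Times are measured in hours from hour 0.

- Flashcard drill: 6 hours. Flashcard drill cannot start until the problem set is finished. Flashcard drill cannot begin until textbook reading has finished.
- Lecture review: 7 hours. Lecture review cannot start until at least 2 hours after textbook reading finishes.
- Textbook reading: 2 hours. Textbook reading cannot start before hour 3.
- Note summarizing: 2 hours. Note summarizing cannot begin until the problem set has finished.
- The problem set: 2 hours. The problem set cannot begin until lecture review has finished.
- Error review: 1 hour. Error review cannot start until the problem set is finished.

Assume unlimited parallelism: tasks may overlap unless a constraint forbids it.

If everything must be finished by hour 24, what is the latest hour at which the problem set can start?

16

Nothing follows flashcard drill; the deadline of hour 24 is its only limit. It must start by 24 − 6 = hour 18.
Error review must finish by hour 24; it takes 1 hour, so it must start by 24 − 1 = hour 23.
Nothing follows note summarizing; the deadline of hour 24 is its only limit. It must start by 24 − 2 = hour 22.
The problem set feeds flashcard drill (must start by hour 18); error review (must start by hour 23); note summarizing (must start by hour 22). Taking the minimum, the problem set must finish by hour 18 and start by 18 − 2 = hour 16.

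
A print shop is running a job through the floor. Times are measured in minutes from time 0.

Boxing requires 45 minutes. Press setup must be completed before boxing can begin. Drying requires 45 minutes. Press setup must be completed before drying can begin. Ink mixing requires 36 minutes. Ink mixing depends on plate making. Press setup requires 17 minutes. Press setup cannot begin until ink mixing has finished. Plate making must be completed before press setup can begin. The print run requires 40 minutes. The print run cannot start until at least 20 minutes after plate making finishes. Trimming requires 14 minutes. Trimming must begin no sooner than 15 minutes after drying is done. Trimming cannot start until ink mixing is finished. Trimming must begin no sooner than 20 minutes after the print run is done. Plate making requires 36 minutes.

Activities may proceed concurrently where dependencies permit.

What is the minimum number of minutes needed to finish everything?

163

Nothing blocks plate making, so it runs from minute 0 to minute 36.
After plate making (finishes minute 36, plus 20-minute gap → minute 56), the print run can start at minute 56 and finishes at minute 96.
Ink mixing waits on plate making (finishes minute 36), so it starts at minute 36 and finishes at 36 + 36 = minute 72.
Press setup has to wait for ink mixing (finishes minute 72); plate making (finishes minute 36). The latest of these is minute 72, so press setup runs minute 72 to 72 + 17 = minute 89.
After press setup (finishes minute 89), boxing can start at minute 89 and finishes at minute 134.
Drying waits on press setup (finishes minute 89), so it starts at minute 89 and finishes at 89 + 45 = minute 134.
Trimming has to wait for drying (finishes minute 134, plus 15-minute gap → minute 149); ink mixing (finishes minute 72); the print run (finishes minute 96, plus 20-minute gap → minute 116). The latest of these is minute 149, so trimming runs minute 149 to 149 + 14 = minute 163.
All tasks are finished once the last one completes. Finish times: Plate making at 36, Ink mixing at 72, Press setup at 89, The print run at 96, Drying at 134, Trimming at 163, Boxing at 134. The latest is minute 163.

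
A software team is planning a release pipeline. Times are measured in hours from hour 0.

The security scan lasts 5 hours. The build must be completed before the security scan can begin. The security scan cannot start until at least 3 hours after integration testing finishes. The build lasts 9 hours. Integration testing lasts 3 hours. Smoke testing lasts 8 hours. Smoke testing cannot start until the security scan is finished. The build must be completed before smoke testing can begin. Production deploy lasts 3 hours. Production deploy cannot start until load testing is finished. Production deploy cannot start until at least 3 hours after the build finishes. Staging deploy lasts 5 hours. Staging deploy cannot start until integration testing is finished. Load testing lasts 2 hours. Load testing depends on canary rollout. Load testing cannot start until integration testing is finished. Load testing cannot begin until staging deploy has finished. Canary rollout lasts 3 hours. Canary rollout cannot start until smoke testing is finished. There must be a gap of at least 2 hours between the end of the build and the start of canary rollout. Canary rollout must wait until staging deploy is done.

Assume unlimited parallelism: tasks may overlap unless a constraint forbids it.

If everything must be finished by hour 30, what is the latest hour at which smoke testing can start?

Production deploy has no dependents, so it just needs to finish by hour 30. Starting by 30 − 3 = hour 27 achieves that.
Since production deploy (must start by hour 27) depends on it, load testing must finish by hour 27. Backing off its 2-hour duration gives a latest start of hour 25.
Canary rollout has to be done before load testing (must start by hour 25). That means finishing by hour 25, i.e. starting by 25 − 3 = hour 22.
Smoke testing has to be done before canary rollout (must start by hour 22). That means finishing by hour 22, i.e. starting by 22 − 8 = hour 14.

14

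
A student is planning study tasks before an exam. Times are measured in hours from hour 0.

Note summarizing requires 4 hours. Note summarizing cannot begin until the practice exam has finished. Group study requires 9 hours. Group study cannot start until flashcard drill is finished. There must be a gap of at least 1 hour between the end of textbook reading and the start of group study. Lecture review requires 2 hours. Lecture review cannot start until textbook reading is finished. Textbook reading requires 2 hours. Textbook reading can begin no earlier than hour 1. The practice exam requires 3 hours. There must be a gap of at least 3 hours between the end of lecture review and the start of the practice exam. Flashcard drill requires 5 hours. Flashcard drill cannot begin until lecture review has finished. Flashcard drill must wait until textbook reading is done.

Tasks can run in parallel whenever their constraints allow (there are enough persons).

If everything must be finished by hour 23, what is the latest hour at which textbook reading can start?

Group study must finish by hour 23; it takes 9 hours, so it must start by 23 − 9 = hour 14.
Flashcard drill has to be done before group study (must start by hour 14). That means finishing by hour 14, i.e. starting by 14 − 5 = hour 9.
Note summarizing must finish by hour 23; it takes 4 hours, so it must start by 23 − 4 = hour 19.
The practice exam feeds into note summarizing (must start by hour 19); so the practice exam must finish by hour 19 and therefore start by hour 16.
Lecture review has several dependents: flashcard drill (must start by hour 9); the practice exam (must start by hour 16, minus 3-hour gap → hour 13). The earliest of those limits is hour 9, so lecture review must start by 9 − 2 = hour 7.
Textbook reading feeds lecture review (must start by hour 7); flashcard drill (must start by hour 9); group study (must start by hour 14, minus 1-hour gap → hour 13). Taking the minimum, textbook reading must finish by hour 7 and start by 7 − 2 = hour 5.

5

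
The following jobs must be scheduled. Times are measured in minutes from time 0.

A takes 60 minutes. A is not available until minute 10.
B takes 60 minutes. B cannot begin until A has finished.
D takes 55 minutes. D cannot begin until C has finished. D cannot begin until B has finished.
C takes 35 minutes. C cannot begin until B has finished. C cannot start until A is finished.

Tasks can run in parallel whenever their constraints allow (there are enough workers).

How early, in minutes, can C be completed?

A waits on its own release at minute 10, so it starts at minute 10 and finishes at 10 + 60 = minute 70.
B waits on A (finishes minute 70), so it starts at minute 70 and finishes at 70 + 60 = minute 130.
C needs all of B (finishes minute 130); A (finishes minute 70). That puts its earliest start at minute 130; it finishes at 130 + 35 = minute 165.

165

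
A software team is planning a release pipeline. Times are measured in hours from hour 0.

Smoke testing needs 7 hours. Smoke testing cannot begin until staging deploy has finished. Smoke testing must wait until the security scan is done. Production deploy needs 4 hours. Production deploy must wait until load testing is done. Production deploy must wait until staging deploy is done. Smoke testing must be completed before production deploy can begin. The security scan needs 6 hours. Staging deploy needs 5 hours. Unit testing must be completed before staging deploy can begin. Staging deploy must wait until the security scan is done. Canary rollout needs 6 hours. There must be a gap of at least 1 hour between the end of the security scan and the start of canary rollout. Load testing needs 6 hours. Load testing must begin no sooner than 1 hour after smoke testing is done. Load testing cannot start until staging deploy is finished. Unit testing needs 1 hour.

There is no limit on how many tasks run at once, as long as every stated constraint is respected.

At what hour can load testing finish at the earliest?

Nothing blocks the security scan, so it runs from hour 0 to hour 6.
Nothing blocks unit testing, so it runs from hour 0 to hour 1.
Staging deploy cannot start until unit testing (finishes hour 1); the security scan (finishes hour 6). The controlling bound is hour 6, so staging deploy finishes at 6 + 5 = hour 11.
Smoke testing has to wait for staging deploy (finishes hour 11); the security scan (finishes hour 6). The latest of these is hour 11, so smoke testing runs hour 11 to 11 + 7 = hour 18.
For load testing: smoke testing (finishes hour 18, plus 1-hour gap → hour 19); staging deploy (finishes hour 11). Taking the maximum gives a start of hour 19, and it finishes at 19 + 6 = hour 25.

25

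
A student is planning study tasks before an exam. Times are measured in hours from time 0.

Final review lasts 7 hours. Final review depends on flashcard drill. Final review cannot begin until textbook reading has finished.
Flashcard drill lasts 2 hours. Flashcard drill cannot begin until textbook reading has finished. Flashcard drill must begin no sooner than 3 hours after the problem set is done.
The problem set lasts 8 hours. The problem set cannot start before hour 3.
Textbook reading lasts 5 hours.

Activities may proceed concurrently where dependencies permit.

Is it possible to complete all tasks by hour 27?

After its own release at hour 3, the problem set can start at hour 3 and finishes at hour 11.
Nothing blocks textbook reading, so it runs from hour 0 to hour 5.
Flashcard drill cannot start until textbook reading (finishes hour 5); the problem set (finishes hour 11, plus 3-hour gap → hour 14). The controlling bound is hour 14, so flashcard drill finishes at 14 + 2 = hour 16.
For final review: flashcard drill (finishes hour 16); textbook reading (finishes hour 5). Taking the maximum gives a start of hour 16, and it finishes at 16 + 7 = hour 23.
Every task is finished by hour 23, which is no later than the deadline of 27, so the schedule is feasible.

Yes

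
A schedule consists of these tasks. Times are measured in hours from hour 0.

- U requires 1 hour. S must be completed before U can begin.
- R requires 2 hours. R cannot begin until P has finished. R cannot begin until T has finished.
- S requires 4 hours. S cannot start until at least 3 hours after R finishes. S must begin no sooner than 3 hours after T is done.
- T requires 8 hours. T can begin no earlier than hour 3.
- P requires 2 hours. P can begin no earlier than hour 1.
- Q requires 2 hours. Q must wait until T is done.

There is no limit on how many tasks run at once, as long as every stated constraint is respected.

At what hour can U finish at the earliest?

21

After its own release at hour 3, T can start at hour 3 and finishes at hour 11.
P waits on its own release at hour 1, so it starts at hour 1 and finishes at 1 + 2 = hour 3.
R cannot start until P (finishes hour 3); T (finishes hour 11). The controlling bound is hour 11, so R finishes at 11 + 2 = hour 13.
S has to wait for R (finishes hour 13, plus 3-hour gap → hour 16); T (finishes hour 11, plus 3-hour gap → hour 14). The latest of these is hour 16, so S runs hour 16 to 16 + 4 = hour 20.
After S (finishes hour 20), U can start at hour 20 and finishes at hour 21.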